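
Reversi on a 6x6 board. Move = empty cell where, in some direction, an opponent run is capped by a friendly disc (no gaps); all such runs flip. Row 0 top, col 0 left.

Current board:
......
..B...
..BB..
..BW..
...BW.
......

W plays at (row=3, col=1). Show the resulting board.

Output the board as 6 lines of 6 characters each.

Place W at (3,1); scan 8 dirs for brackets.
Dir NW: first cell '.' (not opp) -> no flip
Dir N: first cell '.' (not opp) -> no flip
Dir NE: opp run (2,2), next='.' -> no flip
Dir W: first cell '.' (not opp) -> no flip
Dir E: opp run (3,2) capped by W -> flip
Dir SW: first cell '.' (not opp) -> no flip
Dir S: first cell '.' (not opp) -> no flip
Dir SE: first cell '.' (not opp) -> no flip
All flips: (3,2)

Answer: ......
..B...
..BB..
.WWW..
...BW.
......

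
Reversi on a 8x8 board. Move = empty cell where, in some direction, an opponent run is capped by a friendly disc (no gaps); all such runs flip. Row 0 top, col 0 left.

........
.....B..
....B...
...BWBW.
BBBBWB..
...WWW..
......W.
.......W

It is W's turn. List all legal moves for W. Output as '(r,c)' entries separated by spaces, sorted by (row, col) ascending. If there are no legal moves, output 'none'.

(0,4): no bracket -> illegal
(0,5): no bracket -> illegal
(0,6): no bracket -> illegal
(1,3): no bracket -> illegal
(1,4): flips 1 -> legal
(1,6): no bracket -> illegal
(2,2): flips 1 -> legal
(2,3): flips 2 -> legal
(2,5): flips 2 -> legal
(2,6): flips 1 -> legal
(3,0): no bracket -> illegal
(3,1): flips 1 -> legal
(3,2): flips 2 -> legal
(4,6): flips 1 -> legal
(5,0): no bracket -> illegal
(5,1): no bracket -> illegal
(5,2): flips 1 -> legal
(5,6): flips 1 -> legal

Answer: (1,4) (2,2) (2,3) (2,5) (2,6) (3,1) (3,2) (4,6) (5,2) (5,6)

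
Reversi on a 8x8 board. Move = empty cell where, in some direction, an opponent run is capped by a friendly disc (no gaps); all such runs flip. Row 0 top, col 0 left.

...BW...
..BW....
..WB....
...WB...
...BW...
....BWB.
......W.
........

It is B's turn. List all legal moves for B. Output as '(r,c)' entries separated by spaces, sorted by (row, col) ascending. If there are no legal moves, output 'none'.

(0,2): no bracket -> illegal
(0,5): flips 1 -> legal
(1,1): no bracket -> illegal
(1,4): flips 1 -> legal
(1,5): no bracket -> illegal
(2,1): flips 1 -> legal
(2,4): no bracket -> illegal
(3,1): no bracket -> illegal
(3,2): flips 2 -> legal
(3,5): no bracket -> illegal
(4,2): no bracket -> illegal
(4,5): flips 1 -> legal
(4,6): no bracket -> illegal
(5,3): no bracket -> illegal
(5,7): no bracket -> illegal
(6,4): no bracket -> illegal
(6,5): no bracket -> illegal
(6,7): no bracket -> illegal
(7,5): no bracket -> illegal
(7,6): flips 1 -> legal
(7,7): no bracket -> illegal

Answer: (0,5) (1,4) (2,1) (3,2) (4,5) (7,6)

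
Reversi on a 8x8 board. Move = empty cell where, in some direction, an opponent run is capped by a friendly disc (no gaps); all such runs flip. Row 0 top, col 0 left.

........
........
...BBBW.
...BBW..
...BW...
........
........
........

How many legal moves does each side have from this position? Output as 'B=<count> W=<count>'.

-- B to move --
(1,5): no bracket -> illegal
(1,6): no bracket -> illegal
(1,7): no bracket -> illegal
(2,7): flips 1 -> legal
(3,6): flips 1 -> legal
(3,7): no bracket -> illegal
(4,5): flips 2 -> legal
(4,6): flips 1 -> legal
(5,3): no bracket -> illegal
(5,4): flips 1 -> legal
(5,5): flips 1 -> legal
B mobility = 6
-- W to move --
(1,2): no bracket -> illegal
(1,3): flips 1 -> legal
(1,4): flips 2 -> legal
(1,5): flips 1 -> legal
(1,6): no bracket -> illegal
(2,2): flips 4 -> legal
(3,2): flips 2 -> legal
(3,6): no bracket -> illegal
(4,2): flips 1 -> legal
(4,5): no bracket -> illegal
(5,2): no bracket -> illegal
(5,3): no bracket -> illegal
(5,4): no bracket -> illegal
W mobility = 6

Answer: B=6 W=6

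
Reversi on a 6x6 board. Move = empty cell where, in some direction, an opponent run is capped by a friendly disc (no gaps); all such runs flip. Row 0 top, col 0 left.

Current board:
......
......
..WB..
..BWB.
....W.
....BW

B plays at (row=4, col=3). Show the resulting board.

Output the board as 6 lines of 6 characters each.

Place B at (4,3); scan 8 dirs for brackets.
Dir NW: first cell 'B' (not opp) -> no flip
Dir N: opp run (3,3) capped by B -> flip
Dir NE: first cell 'B' (not opp) -> no flip
Dir W: first cell '.' (not opp) -> no flip
Dir E: opp run (4,4), next='.' -> no flip
Dir SW: first cell '.' (not opp) -> no flip
Dir S: first cell '.' (not opp) -> no flip
Dir SE: first cell 'B' (not opp) -> no flip
All flips: (3,3)

Answer: ......
......
..WB..
..BBB.
...BW.
....BW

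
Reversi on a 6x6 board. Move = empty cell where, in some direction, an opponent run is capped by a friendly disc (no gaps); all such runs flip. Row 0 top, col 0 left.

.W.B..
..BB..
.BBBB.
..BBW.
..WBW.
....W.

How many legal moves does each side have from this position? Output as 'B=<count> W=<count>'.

Answer: B=7 W=7

Derivation:
-- B to move --
(0,0): no bracket -> illegal
(0,2): no bracket -> illegal
(1,0): no bracket -> illegal
(1,1): no bracket -> illegal
(2,5): flips 1 -> legal
(3,1): no bracket -> illegal
(3,5): flips 1 -> legal
(4,1): flips 1 -> legal
(4,5): flips 2 -> legal
(5,1): flips 1 -> legal
(5,2): flips 1 -> legal
(5,3): no bracket -> illegal
(5,5): flips 1 -> legal
B mobility = 7
-- W to move --
(0,2): flips 3 -> legal
(0,4): no bracket -> illegal
(1,0): flips 3 -> legal
(1,1): flips 2 -> legal
(1,4): flips 1 -> legal
(1,5): flips 2 -> legal
(2,0): no bracket -> illegal
(2,5): no bracket -> illegal
(3,0): no bracket -> illegal
(3,1): flips 2 -> legal
(3,5): no bracket -> illegal
(4,1): no bracket -> illegal
(5,2): flips 1 -> legal
(5,3): no bracket -> illegal
W mobility = 7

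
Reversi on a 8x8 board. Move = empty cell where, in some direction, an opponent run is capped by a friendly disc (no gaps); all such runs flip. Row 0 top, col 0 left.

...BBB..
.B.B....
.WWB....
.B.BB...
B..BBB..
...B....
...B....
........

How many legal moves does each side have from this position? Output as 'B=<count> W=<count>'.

Answer: B=1 W=5

Derivation:
-- B to move --
(1,0): no bracket -> illegal
(1,2): no bracket -> illegal
(2,0): flips 2 -> legal
(3,0): no bracket -> illegal
(3,2): no bracket -> illegal
B mobility = 1
-- W to move --
(0,0): flips 1 -> legal
(0,1): flips 1 -> legal
(0,2): no bracket -> illegal
(0,6): no bracket -> illegal
(1,0): no bracket -> illegal
(1,2): no bracket -> illegal
(1,4): no bracket -> illegal
(1,5): no bracket -> illegal
(1,6): no bracket -> illegal
(2,0): no bracket -> illegal
(2,4): flips 1 -> legal
(2,5): no bracket -> illegal
(3,0): no bracket -> illegal
(3,2): no bracket -> illegal
(3,5): no bracket -> illegal
(3,6): no bracket -> illegal
(4,1): flips 1 -> legal
(4,2): no bracket -> illegal
(4,6): no bracket -> illegal
(5,0): no bracket -> illegal
(5,1): no bracket -> illegal
(5,2): no bracket -> illegal
(5,4): no bracket -> illegal
(5,5): flips 2 -> legal
(5,6): no bracket -> illegal
(6,2): no bracket -> illegal
(6,4): no bracket -> illegal
(7,2): no bracket -> illegal
(7,3): no bracket -> illegal
(7,4): no bracket -> illegal
W mobility = 5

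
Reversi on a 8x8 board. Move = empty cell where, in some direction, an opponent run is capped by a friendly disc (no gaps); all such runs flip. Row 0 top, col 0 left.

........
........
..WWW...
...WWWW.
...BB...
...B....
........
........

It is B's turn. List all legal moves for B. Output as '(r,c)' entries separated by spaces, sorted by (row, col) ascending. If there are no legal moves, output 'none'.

Answer: (1,1) (1,3) (1,4) (2,5) (2,6)

Derivation:
(1,1): flips 2 -> legal
(1,2): no bracket -> illegal
(1,3): flips 2 -> legal
(1,4): flips 2 -> legal
(1,5): no bracket -> illegal
(2,1): no bracket -> illegal
(2,5): flips 1 -> legal
(2,6): flips 1 -> legal
(2,7): no bracket -> illegal
(3,1): no bracket -> illegal
(3,2): no bracket -> illegal
(3,7): no bracket -> illegal
(4,2): no bracket -> illegal
(4,5): no bracket -> illegal
(4,6): no bracket -> illegal
(4,7): no bracket -> illegal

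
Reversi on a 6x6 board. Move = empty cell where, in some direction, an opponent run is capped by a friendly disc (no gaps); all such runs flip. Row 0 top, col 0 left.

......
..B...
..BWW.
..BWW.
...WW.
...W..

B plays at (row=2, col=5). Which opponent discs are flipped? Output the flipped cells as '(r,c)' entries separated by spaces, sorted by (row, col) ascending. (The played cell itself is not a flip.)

Dir NW: first cell '.' (not opp) -> no flip
Dir N: first cell '.' (not opp) -> no flip
Dir NE: edge -> no flip
Dir W: opp run (2,4) (2,3) capped by B -> flip
Dir E: edge -> no flip
Dir SW: opp run (3,4) (4,3), next='.' -> no flip
Dir S: first cell '.' (not opp) -> no flip
Dir SE: edge -> no flip

Answer: (2,3) (2,4)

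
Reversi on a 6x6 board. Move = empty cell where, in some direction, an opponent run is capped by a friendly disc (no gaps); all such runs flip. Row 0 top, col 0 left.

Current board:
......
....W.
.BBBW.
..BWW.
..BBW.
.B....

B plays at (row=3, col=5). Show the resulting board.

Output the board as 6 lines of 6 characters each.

Place B at (3,5); scan 8 dirs for brackets.
Dir NW: opp run (2,4), next='.' -> no flip
Dir N: first cell '.' (not opp) -> no flip
Dir NE: edge -> no flip
Dir W: opp run (3,4) (3,3) capped by B -> flip
Dir E: edge -> no flip
Dir SW: opp run (4,4), next='.' -> no flip
Dir S: first cell '.' (not opp) -> no flip
Dir SE: edge -> no flip
All flips: (3,3) (3,4)

Answer: ......
....W.
.BBBW.
..BBBB
..BBW.
.B....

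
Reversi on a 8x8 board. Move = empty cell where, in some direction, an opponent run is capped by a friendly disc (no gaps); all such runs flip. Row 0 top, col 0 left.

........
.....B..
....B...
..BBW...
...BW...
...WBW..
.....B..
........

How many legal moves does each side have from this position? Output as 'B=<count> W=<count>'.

-- B to move --
(2,3): no bracket -> illegal
(2,5): flips 1 -> legal
(3,5): flips 1 -> legal
(4,2): no bracket -> illegal
(4,5): flips 2 -> legal
(4,6): no bracket -> illegal
(5,2): flips 1 -> legal
(5,6): flips 1 -> legal
(6,2): no bracket -> illegal
(6,3): flips 1 -> legal
(6,4): no bracket -> illegal
(6,6): flips 2 -> legal
B mobility = 7
-- W to move --
(0,4): no bracket -> illegal
(0,5): no bracket -> illegal
(0,6): no bracket -> illegal
(1,3): no bracket -> illegal
(1,4): flips 1 -> legal
(1,6): no bracket -> illegal
(2,1): no bracket -> illegal
(2,2): flips 1 -> legal
(2,3): flips 2 -> legal
(2,5): no bracket -> illegal
(2,6): no bracket -> illegal
(3,1): flips 2 -> legal
(3,5): no bracket -> illegal
(4,1): no bracket -> illegal
(4,2): flips 1 -> legal
(4,5): no bracket -> illegal
(5,2): flips 1 -> legal
(5,6): no bracket -> illegal
(6,3): no bracket -> illegal
(6,4): flips 1 -> legal
(6,6): no bracket -> illegal
(7,4): no bracket -> illegal
(7,5): flips 1 -> legal
(7,6): no bracket -> illegal
W mobility = 8

Answer: B=7 W=8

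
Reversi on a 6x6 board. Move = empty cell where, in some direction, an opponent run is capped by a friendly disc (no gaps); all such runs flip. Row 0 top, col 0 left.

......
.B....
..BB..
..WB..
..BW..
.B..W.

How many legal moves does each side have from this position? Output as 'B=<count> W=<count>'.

-- B to move --
(2,1): no bracket -> illegal
(3,1): flips 1 -> legal
(3,4): no bracket -> illegal
(4,1): flips 1 -> legal
(4,4): flips 1 -> legal
(4,5): no bracket -> illegal
(5,2): no bracket -> illegal
(5,3): flips 1 -> legal
(5,5): no bracket -> illegal
B mobility = 4
-- W to move --
(0,0): no bracket -> illegal
(0,1): no bracket -> illegal
(0,2): no bracket -> illegal
(1,0): no bracket -> illegal
(1,2): flips 1 -> legal
(1,3): flips 2 -> legal
(1,4): flips 1 -> legal
(2,0): no bracket -> illegal
(2,1): no bracket -> illegal
(2,4): no bracket -> illegal
(3,1): no bracket -> illegal
(3,4): flips 1 -> legal
(4,0): no bracket -> illegal
(4,1): flips 1 -> legal
(4,4): no bracket -> illegal
(5,0): no bracket -> illegal
(5,2): flips 1 -> legal
(5,3): no bracket -> illegal
W mobility = 6

Answer: B=4 W=6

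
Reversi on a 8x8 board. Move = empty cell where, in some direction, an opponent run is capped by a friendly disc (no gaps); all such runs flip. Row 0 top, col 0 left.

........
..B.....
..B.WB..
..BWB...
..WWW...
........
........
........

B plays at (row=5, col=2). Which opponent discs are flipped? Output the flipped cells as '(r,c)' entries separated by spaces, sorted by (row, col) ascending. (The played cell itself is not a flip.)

Answer: (4,2) (4,3)

Derivation:
Dir NW: first cell '.' (not opp) -> no flip
Dir N: opp run (4,2) capped by B -> flip
Dir NE: opp run (4,3) capped by B -> flip
Dir W: first cell '.' (not opp) -> no flip
Dir E: first cell '.' (not opp) -> no flip
Dir SW: first cell '.' (not opp) -> no flip
Dir S: first cell '.' (not opp) -> no flip
Dir SE: first cell '.' (not opp) -> no flip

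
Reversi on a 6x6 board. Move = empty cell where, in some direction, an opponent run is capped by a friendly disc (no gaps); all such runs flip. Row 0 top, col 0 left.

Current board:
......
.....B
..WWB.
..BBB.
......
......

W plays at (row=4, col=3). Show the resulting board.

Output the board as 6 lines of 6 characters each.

Answer: ......
.....B
..WWB.
..BWB.
...W..
......

Derivation:
Place W at (4,3); scan 8 dirs for brackets.
Dir NW: opp run (3,2), next='.' -> no flip
Dir N: opp run (3,3) capped by W -> flip
Dir NE: opp run (3,4), next='.' -> no flip
Dir W: first cell '.' (not opp) -> no flip
Dir E: first cell '.' (not opp) -> no flip
Dir SW: first cell '.' (not opp) -> no flip
Dir S: first cell '.' (not opp) -> no flip
Dir SE: first cell '.' (not opp) -> no flip
All flips: (3,3)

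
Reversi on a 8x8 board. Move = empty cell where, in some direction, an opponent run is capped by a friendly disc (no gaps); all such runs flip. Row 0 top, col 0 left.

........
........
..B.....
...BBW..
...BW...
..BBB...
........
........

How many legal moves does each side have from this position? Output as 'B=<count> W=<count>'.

Answer: B=4 W=6

Derivation:
-- B to move --
(2,4): no bracket -> illegal
(2,5): no bracket -> illegal
(2,6): flips 2 -> legal
(3,6): flips 1 -> legal
(4,5): flips 1 -> legal
(4,6): no bracket -> illegal
(5,5): flips 1 -> legal
B mobility = 4
-- W to move --
(1,1): flips 2 -> legal
(1,2): no bracket -> illegal
(1,3): no bracket -> illegal
(2,1): no bracket -> illegal
(2,3): no bracket -> illegal
(2,4): flips 1 -> legal
(2,5): no bracket -> illegal
(3,1): no bracket -> illegal
(3,2): flips 2 -> legal
(4,1): no bracket -> illegal
(4,2): flips 1 -> legal
(4,5): no bracket -> illegal
(5,1): no bracket -> illegal
(5,5): no bracket -> illegal
(6,1): no bracket -> illegal
(6,2): flips 1 -> legal
(6,3): no bracket -> illegal
(6,4): flips 1 -> legal
(6,5): no bracket -> illegal
W mobility = 6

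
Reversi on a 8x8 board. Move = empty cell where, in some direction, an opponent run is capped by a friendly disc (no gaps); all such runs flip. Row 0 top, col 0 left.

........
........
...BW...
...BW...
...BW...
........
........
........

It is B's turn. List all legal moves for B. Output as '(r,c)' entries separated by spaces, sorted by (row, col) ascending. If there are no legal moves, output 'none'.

(1,3): no bracket -> illegal
(1,4): no bracket -> illegal
(1,5): flips 1 -> legal
(2,5): flips 2 -> legal
(3,5): flips 1 -> legal
(4,5): flips 2 -> legal
(5,3): no bracket -> illegal
(5,4): no bracket -> illegal
(5,5): flips 1 -> legal

Answer: (1,5) (2,5) (3,5) (4,5) (5,5)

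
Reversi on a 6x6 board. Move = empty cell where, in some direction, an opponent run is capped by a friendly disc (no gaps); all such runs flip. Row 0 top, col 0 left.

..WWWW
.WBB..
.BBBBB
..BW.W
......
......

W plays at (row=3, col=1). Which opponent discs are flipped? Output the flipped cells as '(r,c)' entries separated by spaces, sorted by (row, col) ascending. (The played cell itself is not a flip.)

Answer: (1,3) (2,1) (2,2) (3,2)

Derivation:
Dir NW: first cell '.' (not opp) -> no flip
Dir N: opp run (2,1) capped by W -> flip
Dir NE: opp run (2,2) (1,3) capped by W -> flip
Dir W: first cell '.' (not opp) -> no flip
Dir E: opp run (3,2) capped by W -> flip
Dir SW: first cell '.' (not opp) -> no flip
Dir S: first cell '.' (not opp) -> no flip
Dir SE: first cell '.' (not opp) -> no flip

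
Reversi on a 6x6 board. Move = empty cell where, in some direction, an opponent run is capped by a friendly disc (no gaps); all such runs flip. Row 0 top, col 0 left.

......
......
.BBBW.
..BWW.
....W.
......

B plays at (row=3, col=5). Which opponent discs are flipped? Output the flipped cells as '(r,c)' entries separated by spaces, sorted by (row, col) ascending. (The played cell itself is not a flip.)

Answer: (3,3) (3,4)

Derivation:
Dir NW: opp run (2,4), next='.' -> no flip
Dir N: first cell '.' (not opp) -> no flip
Dir NE: edge -> no flip
Dir W: opp run (3,4) (3,3) capped by B -> flip
Dir E: edge -> no flip
Dir SW: opp run (4,4), next='.' -> no flip
Dir S: first cell '.' (not opp) -> no flip
Dir SE: edge -> no flip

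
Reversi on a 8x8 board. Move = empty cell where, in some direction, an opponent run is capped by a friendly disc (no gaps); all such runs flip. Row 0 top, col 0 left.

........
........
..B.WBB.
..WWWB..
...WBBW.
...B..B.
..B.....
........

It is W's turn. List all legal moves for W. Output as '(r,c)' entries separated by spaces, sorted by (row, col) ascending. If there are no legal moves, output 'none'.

Answer: (1,1) (1,2) (1,6) (2,7) (3,6) (5,4) (5,5) (6,3) (6,6) (6,7)

Derivation:
(1,1): flips 1 -> legal
(1,2): flips 1 -> legal
(1,3): no bracket -> illegal
(1,4): no bracket -> illegal
(1,5): no bracket -> illegal
(1,6): flips 1 -> legal
(1,7): no bracket -> illegal
(2,1): no bracket -> illegal
(2,3): no bracket -> illegal
(2,7): flips 2 -> legal
(3,1): no bracket -> illegal
(3,6): flips 1 -> legal
(3,7): no bracket -> illegal
(4,2): no bracket -> illegal
(4,7): no bracket -> illegal
(5,1): no bracket -> illegal
(5,2): no bracket -> illegal
(5,4): flips 1 -> legal
(5,5): flips 1 -> legal
(5,7): no bracket -> illegal
(6,1): no bracket -> illegal
(6,3): flips 1 -> legal
(6,4): no bracket -> illegal
(6,5): no bracket -> illegal
(6,6): flips 1 -> legal
(6,7): flips 2 -> legal
(7,1): no bracket -> illegal
(7,2): no bracket -> illegal
(7,3): no bracket -> illegal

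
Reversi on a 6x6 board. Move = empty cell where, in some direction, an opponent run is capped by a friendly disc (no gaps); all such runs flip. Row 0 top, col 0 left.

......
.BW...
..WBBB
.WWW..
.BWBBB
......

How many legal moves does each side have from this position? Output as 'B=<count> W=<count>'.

-- B to move --
(0,1): flips 1 -> legal
(0,2): no bracket -> illegal
(0,3): no bracket -> illegal
(1,3): flips 1 -> legal
(2,0): no bracket -> illegal
(2,1): flips 3 -> legal
(3,0): no bracket -> illegal
(3,4): no bracket -> illegal
(4,0): no bracket -> illegal
(5,1): flips 2 -> legal
(5,2): no bracket -> illegal
(5,3): no bracket -> illegal
B mobility = 4
-- W to move --
(0,0): flips 1 -> legal
(0,1): no bracket -> illegal
(0,2): no bracket -> illegal
(1,0): flips 1 -> legal
(1,3): flips 1 -> legal
(1,4): flips 1 -> legal
(1,5): flips 1 -> legal
(2,0): no bracket -> illegal
(2,1): no bracket -> illegal
(3,0): no bracket -> illegal
(3,4): flips 1 -> legal
(3,5): no bracket -> illegal
(4,0): flips 1 -> legal
(5,0): flips 1 -> legal
(5,1): flips 1 -> legal
(5,2): no bracket -> illegal
(5,3): flips 1 -> legal
(5,4): flips 1 -> legal
(5,5): flips 1 -> legal
W mobility = 12

Answer: B=4 W=12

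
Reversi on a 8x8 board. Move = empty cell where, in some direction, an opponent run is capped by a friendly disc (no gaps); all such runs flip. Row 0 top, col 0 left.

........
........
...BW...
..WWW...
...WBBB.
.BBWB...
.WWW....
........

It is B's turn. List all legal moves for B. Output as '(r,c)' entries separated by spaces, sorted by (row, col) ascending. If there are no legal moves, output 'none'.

Answer: (1,4) (2,1) (2,2) (2,5) (4,1) (4,2) (7,0) (7,1) (7,2) (7,3) (7,4)

Derivation:
(1,3): no bracket -> illegal
(1,4): flips 2 -> legal
(1,5): no bracket -> illegal
(2,1): flips 2 -> legal
(2,2): flips 1 -> legal
(2,5): flips 3 -> legal
(3,1): no bracket -> illegal
(3,5): no bracket -> illegal
(4,1): flips 1 -> legal
(4,2): flips 1 -> legal
(5,0): no bracket -> illegal
(6,0): no bracket -> illegal
(6,4): no bracket -> illegal
(7,0): flips 1 -> legal
(7,1): flips 3 -> legal
(7,2): flips 2 -> legal
(7,3): flips 5 -> legal
(7,4): flips 1 -> legal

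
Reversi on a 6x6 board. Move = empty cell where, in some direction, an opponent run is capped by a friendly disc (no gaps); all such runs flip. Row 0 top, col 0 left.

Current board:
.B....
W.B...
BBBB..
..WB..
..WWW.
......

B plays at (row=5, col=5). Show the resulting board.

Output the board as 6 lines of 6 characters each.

Answer: .B....
W.B...
BBBB..
..WB..
..WWB.
.....B

Derivation:
Place B at (5,5); scan 8 dirs for brackets.
Dir NW: opp run (4,4) capped by B -> flip
Dir N: first cell '.' (not opp) -> no flip
Dir NE: edge -> no flip
Dir W: first cell '.' (not opp) -> no flip
Dir E: edge -> no flip
Dir SW: edge -> no flip
Dir S: edge -> no flip
Dir SE: edge -> no flip
All flips: (4,4)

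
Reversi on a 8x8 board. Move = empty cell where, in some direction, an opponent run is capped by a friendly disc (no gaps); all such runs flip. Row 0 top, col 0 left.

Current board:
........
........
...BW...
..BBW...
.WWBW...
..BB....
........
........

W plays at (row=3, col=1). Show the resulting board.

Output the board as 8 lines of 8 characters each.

Answer: ........
........
...BW...
.WWWW...
.WWBW...
..BB....
........
........

Derivation:
Place W at (3,1); scan 8 dirs for brackets.
Dir NW: first cell '.' (not opp) -> no flip
Dir N: first cell '.' (not opp) -> no flip
Dir NE: first cell '.' (not opp) -> no flip
Dir W: first cell '.' (not opp) -> no flip
Dir E: opp run (3,2) (3,3) capped by W -> flip
Dir SW: first cell '.' (not opp) -> no flip
Dir S: first cell 'W' (not opp) -> no flip
Dir SE: first cell 'W' (not opp) -> no flip
All flips: (3,2) (3,3)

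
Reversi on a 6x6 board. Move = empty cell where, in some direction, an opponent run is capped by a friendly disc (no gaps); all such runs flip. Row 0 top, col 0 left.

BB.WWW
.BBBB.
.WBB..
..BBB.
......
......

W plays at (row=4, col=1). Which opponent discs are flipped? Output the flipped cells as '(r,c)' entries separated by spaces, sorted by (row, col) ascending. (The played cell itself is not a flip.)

Dir NW: first cell '.' (not opp) -> no flip
Dir N: first cell '.' (not opp) -> no flip
Dir NE: opp run (3,2) (2,3) (1,4) capped by W -> flip
Dir W: first cell '.' (not opp) -> no flip
Dir E: first cell '.' (not opp) -> no flip
Dir SW: first cell '.' (not opp) -> no flip
Dir S: first cell '.' (not opp) -> no flip
Dir SE: first cell '.' (not opp) -> no flip

Answer: (1,4) (2,3) (3,2)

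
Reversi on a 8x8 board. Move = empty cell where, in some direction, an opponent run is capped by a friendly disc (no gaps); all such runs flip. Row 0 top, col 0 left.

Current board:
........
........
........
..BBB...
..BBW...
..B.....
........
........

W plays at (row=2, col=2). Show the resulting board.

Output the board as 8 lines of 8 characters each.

Place W at (2,2); scan 8 dirs for brackets.
Dir NW: first cell '.' (not opp) -> no flip
Dir N: first cell '.' (not opp) -> no flip
Dir NE: first cell '.' (not opp) -> no flip
Dir W: first cell '.' (not opp) -> no flip
Dir E: first cell '.' (not opp) -> no flip
Dir SW: first cell '.' (not opp) -> no flip
Dir S: opp run (3,2) (4,2) (5,2), next='.' -> no flip
Dir SE: opp run (3,3) capped by W -> flip
All flips: (3,3)

Answer: ........
........
..W.....
..BWB...
..BBW...
..B.....
........
........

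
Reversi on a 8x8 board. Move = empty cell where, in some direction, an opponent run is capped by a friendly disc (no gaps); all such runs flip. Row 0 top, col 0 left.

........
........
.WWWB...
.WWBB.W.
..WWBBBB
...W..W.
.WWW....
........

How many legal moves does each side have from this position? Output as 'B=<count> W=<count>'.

Answer: B=16 W=5

Derivation:
-- B to move --
(1,0): no bracket -> illegal
(1,1): flips 1 -> legal
(1,2): flips 1 -> legal
(1,3): flips 1 -> legal
(1,4): no bracket -> illegal
(2,0): flips 3 -> legal
(2,5): flips 1 -> legal
(2,6): flips 1 -> legal
(2,7): flips 1 -> legal
(3,0): flips 2 -> legal
(3,5): no bracket -> illegal
(3,7): no bracket -> illegal
(4,0): no bracket -> illegal
(4,1): flips 2 -> legal
(5,0): no bracket -> illegal
(5,1): flips 1 -> legal
(5,2): flips 1 -> legal
(5,4): no bracket -> illegal
(5,5): no bracket -> illegal
(5,7): no bracket -> illegal
(6,0): no bracket -> illegal
(6,4): no bracket -> illegal
(6,5): flips 1 -> legal
(6,6): flips 1 -> legal
(6,7): flips 1 -> legal
(7,0): no bracket -> illegal
(7,1): flips 2 -> legal
(7,2): no bracket -> illegal
(7,3): flips 3 -> legal
(7,4): no bracket -> illegal
B mobility = 16
-- W to move --
(1,3): no bracket -> illegal
(1,4): no bracket -> illegal
(1,5): flips 2 -> legal
(2,5): flips 2 -> legal
(3,5): flips 3 -> legal
(3,7): no bracket -> illegal
(5,4): flips 1 -> legal
(5,5): flips 2 -> legal
(5,7): no bracket -> illegal
W mobility = 5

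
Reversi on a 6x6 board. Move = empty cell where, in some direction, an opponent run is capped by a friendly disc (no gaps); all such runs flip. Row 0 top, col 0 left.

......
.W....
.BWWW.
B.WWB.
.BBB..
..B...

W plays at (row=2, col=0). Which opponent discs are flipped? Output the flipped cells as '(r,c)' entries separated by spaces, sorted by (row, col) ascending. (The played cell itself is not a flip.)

Dir NW: edge -> no flip
Dir N: first cell '.' (not opp) -> no flip
Dir NE: first cell 'W' (not opp) -> no flip
Dir W: edge -> no flip
Dir E: opp run (2,1) capped by W -> flip
Dir SW: edge -> no flip
Dir S: opp run (3,0), next='.' -> no flip
Dir SE: first cell '.' (not opp) -> no flip

Answer: (2,1)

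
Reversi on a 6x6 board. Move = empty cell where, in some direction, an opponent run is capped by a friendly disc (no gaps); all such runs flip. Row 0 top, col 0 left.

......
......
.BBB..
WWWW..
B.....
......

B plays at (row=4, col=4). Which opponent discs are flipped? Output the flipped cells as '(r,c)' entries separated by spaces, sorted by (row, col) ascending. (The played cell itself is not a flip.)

Answer: (3,3)

Derivation:
Dir NW: opp run (3,3) capped by B -> flip
Dir N: first cell '.' (not opp) -> no flip
Dir NE: first cell '.' (not opp) -> no flip
Dir W: first cell '.' (not opp) -> no flip
Dir E: first cell '.' (not opp) -> no flip
Dir SW: first cell '.' (not opp) -> no flip
Dir S: first cell '.' (not opp) -> no flip
Dir SE: first cell '.' (not opp) -> no flip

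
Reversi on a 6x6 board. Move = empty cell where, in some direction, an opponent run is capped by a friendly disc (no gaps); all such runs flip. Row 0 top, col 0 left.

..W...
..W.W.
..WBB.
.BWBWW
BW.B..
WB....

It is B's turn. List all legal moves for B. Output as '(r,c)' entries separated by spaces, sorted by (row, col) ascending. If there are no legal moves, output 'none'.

(0,1): flips 1 -> legal
(0,3): no bracket -> illegal
(0,4): flips 1 -> legal
(0,5): flips 1 -> legal
(1,1): flips 1 -> legal
(1,3): flips 1 -> legal
(1,5): no bracket -> illegal
(2,1): flips 2 -> legal
(2,5): flips 1 -> legal
(3,0): no bracket -> illegal
(4,2): flips 1 -> legal
(4,4): flips 1 -> legal
(4,5): flips 1 -> legal
(5,2): no bracket -> illegal

Answer: (0,1) (0,4) (0,5) (1,1) (1,3) (2,1) (2,5) (4,2) (4,4) (4,5)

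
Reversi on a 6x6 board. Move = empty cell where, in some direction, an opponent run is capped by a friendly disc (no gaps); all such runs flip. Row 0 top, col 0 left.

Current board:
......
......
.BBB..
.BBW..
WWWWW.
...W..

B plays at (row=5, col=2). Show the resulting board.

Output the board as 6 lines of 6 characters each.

Answer: ......
......
.BBB..
.BBW..
WWBWW.
..BW..

Derivation:
Place B at (5,2); scan 8 dirs for brackets.
Dir NW: opp run (4,1), next='.' -> no flip
Dir N: opp run (4,2) capped by B -> flip
Dir NE: opp run (4,3), next='.' -> no flip
Dir W: first cell '.' (not opp) -> no flip
Dir E: opp run (5,3), next='.' -> no flip
Dir SW: edge -> no flip
Dir S: edge -> no flip
Dir SE: edge -> no flip
All flips: (4,2)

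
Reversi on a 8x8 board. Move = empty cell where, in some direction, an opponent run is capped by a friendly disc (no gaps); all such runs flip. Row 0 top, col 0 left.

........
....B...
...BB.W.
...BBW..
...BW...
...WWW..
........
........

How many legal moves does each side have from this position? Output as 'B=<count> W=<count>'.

Answer: B=7 W=5

Derivation:
-- B to move --
(1,5): no bracket -> illegal
(1,6): no bracket -> illegal
(1,7): no bracket -> illegal
(2,5): no bracket -> illegal
(2,7): no bracket -> illegal
(3,6): flips 1 -> legal
(3,7): no bracket -> illegal
(4,2): no bracket -> illegal
(4,5): flips 1 -> legal
(4,6): flips 1 -> legal
(5,2): no bracket -> illegal
(5,6): no bracket -> illegal
(6,2): no bracket -> illegal
(6,3): flips 1 -> legal
(6,4): flips 2 -> legal
(6,5): flips 1 -> legal
(6,6): flips 2 -> legal
B mobility = 7
-- W to move --
(0,3): no bracket -> illegal
(0,4): flips 3 -> legal
(0,5): no bracket -> illegal
(1,2): no bracket -> illegal
(1,3): flips 4 -> legal
(1,5): no bracket -> illegal
(2,2): flips 1 -> legal
(2,5): no bracket -> illegal
(3,2): flips 3 -> legal
(4,2): flips 1 -> legal
(4,5): no bracket -> illegal
(5,2): no bracket -> illegal
W mobility = 5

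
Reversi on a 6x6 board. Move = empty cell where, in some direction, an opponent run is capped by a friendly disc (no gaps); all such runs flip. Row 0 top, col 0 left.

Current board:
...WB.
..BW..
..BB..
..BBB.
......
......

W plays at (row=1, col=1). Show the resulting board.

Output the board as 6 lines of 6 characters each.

Place W at (1,1); scan 8 dirs for brackets.
Dir NW: first cell '.' (not opp) -> no flip
Dir N: first cell '.' (not opp) -> no flip
Dir NE: first cell '.' (not opp) -> no flip
Dir W: first cell '.' (not opp) -> no flip
Dir E: opp run (1,2) capped by W -> flip
Dir SW: first cell '.' (not opp) -> no flip
Dir S: first cell '.' (not opp) -> no flip
Dir SE: opp run (2,2) (3,3), next='.' -> no flip
All flips: (1,2)

Answer: ...WB.
.WWW..
..BB..
..BBB.
......
......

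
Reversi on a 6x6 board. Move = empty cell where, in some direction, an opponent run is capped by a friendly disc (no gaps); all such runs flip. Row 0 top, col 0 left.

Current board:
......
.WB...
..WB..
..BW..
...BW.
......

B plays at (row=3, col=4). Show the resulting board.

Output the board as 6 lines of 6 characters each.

Answer: ......
.WB...
..WB..
..BBB.
...BW.
......

Derivation:
Place B at (3,4); scan 8 dirs for brackets.
Dir NW: first cell 'B' (not opp) -> no flip
Dir N: first cell '.' (not opp) -> no flip
Dir NE: first cell '.' (not opp) -> no flip
Dir W: opp run (3,3) capped by B -> flip
Dir E: first cell '.' (not opp) -> no flip
Dir SW: first cell 'B' (not opp) -> no flip
Dir S: opp run (4,4), next='.' -> no flip
Dir SE: first cell '.' (not opp) -> no flip
All flips: (3,3)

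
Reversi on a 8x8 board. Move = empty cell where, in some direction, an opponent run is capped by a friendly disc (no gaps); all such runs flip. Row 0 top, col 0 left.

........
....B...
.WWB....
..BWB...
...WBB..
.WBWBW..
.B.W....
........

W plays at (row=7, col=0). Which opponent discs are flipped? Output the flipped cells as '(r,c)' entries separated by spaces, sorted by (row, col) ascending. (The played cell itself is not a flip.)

Dir NW: edge -> no flip
Dir N: first cell '.' (not opp) -> no flip
Dir NE: opp run (6,1) (5,2) capped by W -> flip
Dir W: edge -> no flip
Dir E: first cell '.' (not opp) -> no flip
Dir SW: edge -> no flip
Dir S: edge -> no flip
Dir SE: edge -> no flip

Answer: (5,2) (6,1)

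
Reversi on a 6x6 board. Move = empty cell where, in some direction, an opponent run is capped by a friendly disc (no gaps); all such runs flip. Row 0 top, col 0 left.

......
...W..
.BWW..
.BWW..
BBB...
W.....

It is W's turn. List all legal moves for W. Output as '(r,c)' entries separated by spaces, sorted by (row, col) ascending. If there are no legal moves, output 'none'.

(1,0): flips 1 -> legal
(1,1): no bracket -> illegal
(1,2): no bracket -> illegal
(2,0): flips 1 -> legal
(3,0): flips 2 -> legal
(4,3): no bracket -> illegal
(5,1): flips 1 -> legal
(5,2): flips 1 -> legal
(5,3): no bracket -> illegal

Answer: (1,0) (2,0) (3,0) (5,1) (5,2)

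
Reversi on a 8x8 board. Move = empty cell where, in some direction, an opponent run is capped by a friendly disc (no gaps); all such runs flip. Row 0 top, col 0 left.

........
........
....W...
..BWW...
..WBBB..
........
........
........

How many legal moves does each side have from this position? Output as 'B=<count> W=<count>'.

Answer: B=7 W=8

Derivation:
-- B to move --
(1,3): no bracket -> illegal
(1,4): flips 2 -> legal
(1,5): no bracket -> illegal
(2,2): flips 1 -> legal
(2,3): flips 2 -> legal
(2,5): flips 1 -> legal
(3,1): no bracket -> illegal
(3,5): flips 2 -> legal
(4,1): flips 1 -> legal
(5,1): no bracket -> illegal
(5,2): flips 1 -> legal
(5,3): no bracket -> illegal
B mobility = 7
-- W to move --
(2,1): no bracket -> illegal
(2,2): flips 1 -> legal
(2,3): no bracket -> illegal
(3,1): flips 1 -> legal
(3,5): no bracket -> illegal
(3,6): no bracket -> illegal
(4,1): no bracket -> illegal
(4,6): flips 3 -> legal
(5,2): flips 1 -> legal
(5,3): flips 1 -> legal
(5,4): flips 1 -> legal
(5,5): flips 1 -> legal
(5,6): flips 1 -> legal
W mobility = 8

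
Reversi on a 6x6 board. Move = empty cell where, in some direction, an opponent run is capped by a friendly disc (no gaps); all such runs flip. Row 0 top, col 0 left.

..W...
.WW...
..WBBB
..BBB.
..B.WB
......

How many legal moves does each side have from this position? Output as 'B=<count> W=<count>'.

-- B to move --
(0,0): flips 2 -> legal
(0,1): flips 1 -> legal
(0,3): no bracket -> illegal
(1,0): no bracket -> illegal
(1,3): no bracket -> illegal
(2,0): no bracket -> illegal
(2,1): flips 1 -> legal
(3,1): no bracket -> illegal
(3,5): no bracket -> illegal
(4,3): flips 1 -> legal
(5,3): no bracket -> illegal
(5,4): flips 1 -> legal
(5,5): flips 1 -> legal
B mobility = 6
-- W to move --
(1,3): no bracket -> illegal
(1,4): flips 2 -> legal
(1,5): no bracket -> illegal
(2,1): no bracket -> illegal
(3,1): no bracket -> illegal
(3,5): no bracket -> illegal
(4,1): no bracket -> illegal
(4,3): no bracket -> illegal
(5,1): no bracket -> illegal
(5,2): flips 2 -> legal
(5,3): no bracket -> illegal
(5,4): no bracket -> illegal
(5,5): no bracket -> illegal
W mobility = 2

Answer: B=6 W=2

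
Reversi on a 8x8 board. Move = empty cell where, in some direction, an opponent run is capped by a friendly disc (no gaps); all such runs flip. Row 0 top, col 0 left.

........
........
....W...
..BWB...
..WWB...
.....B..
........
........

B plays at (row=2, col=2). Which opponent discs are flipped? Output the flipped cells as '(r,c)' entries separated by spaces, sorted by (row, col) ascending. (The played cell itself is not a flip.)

Answer: (3,3)

Derivation:
Dir NW: first cell '.' (not opp) -> no flip
Dir N: first cell '.' (not opp) -> no flip
Dir NE: first cell '.' (not opp) -> no flip
Dir W: first cell '.' (not opp) -> no flip
Dir E: first cell '.' (not opp) -> no flip
Dir SW: first cell '.' (not opp) -> no flip
Dir S: first cell 'B' (not opp) -> no flip
Dir SE: opp run (3,3) capped by B -> flip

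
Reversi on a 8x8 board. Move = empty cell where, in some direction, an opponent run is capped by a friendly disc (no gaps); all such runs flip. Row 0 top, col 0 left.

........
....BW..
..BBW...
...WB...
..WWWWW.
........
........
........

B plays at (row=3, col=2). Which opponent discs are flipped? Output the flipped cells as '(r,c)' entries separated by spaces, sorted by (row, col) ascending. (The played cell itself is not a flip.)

Answer: (3,3)

Derivation:
Dir NW: first cell '.' (not opp) -> no flip
Dir N: first cell 'B' (not opp) -> no flip
Dir NE: first cell 'B' (not opp) -> no flip
Dir W: first cell '.' (not opp) -> no flip
Dir E: opp run (3,3) capped by B -> flip
Dir SW: first cell '.' (not opp) -> no flip
Dir S: opp run (4,2), next='.' -> no flip
Dir SE: opp run (4,3), next='.' -> no flip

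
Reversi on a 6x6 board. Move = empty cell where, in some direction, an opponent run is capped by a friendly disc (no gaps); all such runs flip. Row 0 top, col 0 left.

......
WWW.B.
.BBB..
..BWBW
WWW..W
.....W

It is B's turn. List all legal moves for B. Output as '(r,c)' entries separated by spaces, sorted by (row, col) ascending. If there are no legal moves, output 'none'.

(0,0): flips 1 -> legal
(0,1): flips 2 -> legal
(0,2): flips 1 -> legal
(0,3): flips 1 -> legal
(1,3): no bracket -> illegal
(2,0): no bracket -> illegal
(2,4): no bracket -> illegal
(2,5): no bracket -> illegal
(3,0): no bracket -> illegal
(3,1): no bracket -> illegal
(4,3): flips 1 -> legal
(4,4): flips 1 -> legal
(5,0): flips 1 -> legal
(5,1): no bracket -> illegal
(5,2): flips 1 -> legal
(5,3): no bracket -> illegal
(5,4): no bracket -> illegal

Answer: (0,0) (0,1) (0,2) (0,3) (4,3) (4,4) (5,0) (5,2)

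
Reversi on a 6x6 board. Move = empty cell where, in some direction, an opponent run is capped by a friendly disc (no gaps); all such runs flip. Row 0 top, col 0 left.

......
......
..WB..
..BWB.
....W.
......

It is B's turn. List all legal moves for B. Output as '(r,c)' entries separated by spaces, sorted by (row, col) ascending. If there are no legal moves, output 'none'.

Answer: (1,2) (2,1) (4,3) (5,4)

Derivation:
(1,1): no bracket -> illegal
(1,2): flips 1 -> legal
(1,3): no bracket -> illegal
(2,1): flips 1 -> legal
(2,4): no bracket -> illegal
(3,1): no bracket -> illegal
(3,5): no bracket -> illegal
(4,2): no bracket -> illegal
(4,3): flips 1 -> legal
(4,5): no bracket -> illegal
(5,3): no bracket -> illegal
(5,4): flips 1 -> legal
(5,5): no bracket -> illegal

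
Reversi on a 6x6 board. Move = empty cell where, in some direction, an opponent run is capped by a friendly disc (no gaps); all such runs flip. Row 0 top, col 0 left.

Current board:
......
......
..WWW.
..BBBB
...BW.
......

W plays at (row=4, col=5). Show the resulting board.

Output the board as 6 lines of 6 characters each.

Answer: ......
......
..WWW.
..BBWB
...BWW
......

Derivation:
Place W at (4,5); scan 8 dirs for brackets.
Dir NW: opp run (3,4) capped by W -> flip
Dir N: opp run (3,5), next='.' -> no flip
Dir NE: edge -> no flip
Dir W: first cell 'W' (not opp) -> no flip
Dir E: edge -> no flip
Dir SW: first cell '.' (not opp) -> no flip
Dir S: first cell '.' (not opp) -> no flip
Dir SE: edge -> no flip
All flips: (3,4)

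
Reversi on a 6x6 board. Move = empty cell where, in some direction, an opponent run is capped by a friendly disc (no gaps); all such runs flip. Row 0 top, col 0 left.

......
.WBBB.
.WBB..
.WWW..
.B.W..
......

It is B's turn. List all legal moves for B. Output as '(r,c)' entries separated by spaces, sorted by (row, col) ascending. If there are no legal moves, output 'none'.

(0,0): flips 1 -> legal
(0,1): flips 3 -> legal
(0,2): no bracket -> illegal
(1,0): flips 1 -> legal
(2,0): flips 1 -> legal
(2,4): no bracket -> illegal
(3,0): flips 1 -> legal
(3,4): no bracket -> illegal
(4,0): flips 1 -> legal
(4,2): flips 1 -> legal
(4,4): flips 1 -> legal
(5,2): no bracket -> illegal
(5,3): flips 2 -> legal
(5,4): no bracket -> illegal

Answer: (0,0) (0,1) (1,0) (2,0) (3,0) (4,0) (4,2) (4,4) (5,3)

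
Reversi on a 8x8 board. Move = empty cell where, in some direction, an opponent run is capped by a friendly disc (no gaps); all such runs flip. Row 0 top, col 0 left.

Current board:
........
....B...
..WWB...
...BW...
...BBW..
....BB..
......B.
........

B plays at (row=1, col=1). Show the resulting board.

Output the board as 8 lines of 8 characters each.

Place B at (1,1); scan 8 dirs for brackets.
Dir NW: first cell '.' (not opp) -> no flip
Dir N: first cell '.' (not opp) -> no flip
Dir NE: first cell '.' (not opp) -> no flip
Dir W: first cell '.' (not opp) -> no flip
Dir E: first cell '.' (not opp) -> no flip
Dir SW: first cell '.' (not opp) -> no flip
Dir S: first cell '.' (not opp) -> no flip
Dir SE: opp run (2,2) capped by B -> flip
All flips: (2,2)

Answer: ........
.B..B...
..BWB...
...BW...
...BBW..
....BB..
......B.
........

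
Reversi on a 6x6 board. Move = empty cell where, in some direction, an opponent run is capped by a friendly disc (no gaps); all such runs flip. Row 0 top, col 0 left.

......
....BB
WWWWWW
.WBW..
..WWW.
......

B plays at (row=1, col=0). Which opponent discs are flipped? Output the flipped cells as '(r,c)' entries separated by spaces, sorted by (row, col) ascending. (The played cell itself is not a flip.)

Answer: (2,1)

Derivation:
Dir NW: edge -> no flip
Dir N: first cell '.' (not opp) -> no flip
Dir NE: first cell '.' (not opp) -> no flip
Dir W: edge -> no flip
Dir E: first cell '.' (not opp) -> no flip
Dir SW: edge -> no flip
Dir S: opp run (2,0), next='.' -> no flip
Dir SE: opp run (2,1) capped by B -> flip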